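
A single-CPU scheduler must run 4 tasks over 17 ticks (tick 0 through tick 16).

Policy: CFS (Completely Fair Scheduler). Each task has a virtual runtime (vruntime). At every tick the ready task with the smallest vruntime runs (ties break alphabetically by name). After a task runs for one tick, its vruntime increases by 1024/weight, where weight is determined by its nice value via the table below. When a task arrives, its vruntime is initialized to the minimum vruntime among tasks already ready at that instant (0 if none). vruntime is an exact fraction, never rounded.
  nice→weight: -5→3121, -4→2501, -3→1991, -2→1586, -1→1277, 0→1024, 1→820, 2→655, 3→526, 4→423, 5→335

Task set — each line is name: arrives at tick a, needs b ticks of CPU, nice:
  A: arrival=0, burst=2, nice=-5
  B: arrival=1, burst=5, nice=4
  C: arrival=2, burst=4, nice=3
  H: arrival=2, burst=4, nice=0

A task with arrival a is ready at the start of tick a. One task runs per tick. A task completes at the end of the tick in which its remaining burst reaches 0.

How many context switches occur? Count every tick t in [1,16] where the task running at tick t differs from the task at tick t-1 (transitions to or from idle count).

t=0: vr[A=0] → run A
t=1: vr[A=1024/3121 B=1024/3121] → run A
t=2: vr[B=1024/3121 C=1024/3121 H=1024/3121] → run B
t=3: vr[B=3629056/1320183 C=1024/3121 H=1024/3121] → run C
t=4: vr[B=3629056/1320183 C=1867264/820823 H=1024/3121] → run H
t=5: vr[B=3629056/1320183 C=1867264/820823 H=4145/3121] → run H
t=6: vr[B=3629056/1320183 C=1867264/820823 H=7266/3121] → run C
t=7: vr[B=3629056/1320183 C=3465216/820823 H=7266/3121] → run H
t=8: vr[B=3629056/1320183 C=3465216/820823 H=10387/3121] → run B
t=9: vr[B=6824960/1320183 C=3465216/820823 H=10387/3121] → run H
t=10: vr[B=6824960/1320183 C=3465216/820823] → run C
t=11: vr[B=6824960/1320183 C=5063168/820823] → run B
t=12: vr[B=3340288/440061 C=5063168/820823] → run C
t=13: vr[B=3340288/440061] → run B
t=14: vr[B=13216768/1320183] → run B
t=15: (idle)
t=16: (idle)

context switches = 12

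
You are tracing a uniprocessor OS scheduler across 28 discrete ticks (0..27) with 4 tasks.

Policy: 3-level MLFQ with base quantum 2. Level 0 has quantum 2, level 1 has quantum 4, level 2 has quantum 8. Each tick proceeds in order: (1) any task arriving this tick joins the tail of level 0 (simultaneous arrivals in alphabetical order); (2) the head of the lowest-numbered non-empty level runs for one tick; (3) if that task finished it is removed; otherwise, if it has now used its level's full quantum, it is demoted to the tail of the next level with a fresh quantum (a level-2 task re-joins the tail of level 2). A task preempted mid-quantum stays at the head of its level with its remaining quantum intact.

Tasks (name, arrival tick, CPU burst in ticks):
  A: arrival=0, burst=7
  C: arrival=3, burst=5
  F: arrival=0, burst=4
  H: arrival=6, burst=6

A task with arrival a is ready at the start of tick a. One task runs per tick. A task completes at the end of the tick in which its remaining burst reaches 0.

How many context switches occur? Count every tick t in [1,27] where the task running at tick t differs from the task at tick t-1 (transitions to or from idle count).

context switches = 9

t=0: L0/L1/L2 = AF/-/- → run A
t=1: L0/L1/L2 = AF/-/- → run A
t=2: L0/L1/L2 = F/A/- → run F
t=3: L0/L1/L2 = FC/A/- → run F
t=4: L0/L1/L2 = C/AF/- → run C
t=5: L0/L1/L2 = C/AF/- → run C
t=6: L0/L1/L2 = H/AFC/- → run H
t=7: L0/L1/L2 = H/AFC/- → run H
t=8: L0/L1/L2 = -/AFCH/- → run A
t=9: L0/L1/L2 = -/AFCH/- → run A
t=10: L0/L1/L2 = -/AFCH/- → run A
t=11: L0/L1/L2 = -/AFCH/- → run A
t=12: L0/L1/L2 = -/FCH/A → run F
t=13: L0/L1/L2 = -/FCH/A → run F
t=14: L0/L1/L2 = -/CH/A → run C
t=15: L0/L1/L2 = -/CH/A → run C
t=16: L0/L1/L2 = -/CH/A → run C
t=17: L0/L1/L2 = -/H/A → run H
t=18: L0/L1/L2 = -/H/A → run H
t=19: L0/L1/L2 = -/H/A → run H
t=20: L0/L1/L2 = -/H/A → run H
t=21: L0/L1/L2 = -/-/A → run A
t=22: (idle)
t=23: (idle)
t=24: (idle)
t=25: (idle)
t=26: (idle)
t=27: (idle)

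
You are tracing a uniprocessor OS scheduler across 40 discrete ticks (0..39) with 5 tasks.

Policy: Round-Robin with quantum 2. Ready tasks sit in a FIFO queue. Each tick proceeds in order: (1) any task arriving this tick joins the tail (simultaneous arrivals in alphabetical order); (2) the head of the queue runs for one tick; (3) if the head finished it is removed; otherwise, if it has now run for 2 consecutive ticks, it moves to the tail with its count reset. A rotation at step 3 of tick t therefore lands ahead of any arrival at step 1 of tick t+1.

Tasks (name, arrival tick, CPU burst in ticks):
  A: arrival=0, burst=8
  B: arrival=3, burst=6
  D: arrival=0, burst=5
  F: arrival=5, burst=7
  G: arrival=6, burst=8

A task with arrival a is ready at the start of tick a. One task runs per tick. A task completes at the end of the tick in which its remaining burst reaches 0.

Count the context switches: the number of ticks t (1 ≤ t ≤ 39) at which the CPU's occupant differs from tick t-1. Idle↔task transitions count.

context switches = 18

t=0: queue=[A,D] q_used=0 → run A
t=1: queue=[A,D] q_used=1 → run A
t=2: queue=[D,A] q_used=0 → run D
t=3: queue=[D,A,B] q_used=1 → run D
t=4: queue=[A,B,D] q_used=0 → run A
t=5: queue=[A,B,D,F] q_used=1 → run A
t=6: queue=[B,D,F,A,G] q_used=0 → run B
t=7: queue=[B,D,F,A,G] q_used=1 → run B
t=8: queue=[D,F,A,G,B] q_used=0 → run D
t=9: queue=[D,F,A,G,B] q_used=1 → run D
t=10: queue=[F,A,G,B,D] q_used=0 → run F
t=11: queue=[F,A,G,B,D] q_used=1 → run F
t=12: queue=[A,G,B,D,F] q_used=0 → run A
t=13: queue=[A,G,B,D,F] q_used=1 → run A
t=14: queue=[G,B,D,F,A] q_used=0 → run G
t=15: queue=[G,B,D,F,A] q_used=1 → run G
t=16: queue=[B,D,F,A,G] q_used=0 → run B
t=17: queue=[B,D,F,A,G] q_used=1 → run B
t=18: queue=[D,F,A,G,B] q_used=0 → run D
t=19: queue=[F,A,G,B] q_used=0 → run F
t=20: queue=[F,A,G,B] q_used=1 → run F
t=21: queue=[A,G,B,F] q_used=0 → run A
t=22: queue=[A,G,B,F] q_used=1 → run A
t=23: queue=[G,B,F] q_used=0 → run G
t=24: queue=[G,B,F] q_used=1 → run G
t=25: queue=[B,F,G] q_used=0 → run B
t=26: queue=[B,F,G] q_used=1 → run B
t=27: queue=[F,G] q_used=0 → run F
t=28: queue=[F,G] q_used=1 → run F
t=29: queue=[G,F] q_used=0 → run G
t=30: queue=[G,F] q_used=1 → run G
t=31: queue=[F,G] q_used=0 → run F
t=32: queue=[G] q_used=0 → run G
t=33: queue=[G] q_used=1 → run G
t=34: (idle)
t=35: (idle)
t=36: (idle)
t=37: (idle)
t=38: (idle)
t=39: (idle)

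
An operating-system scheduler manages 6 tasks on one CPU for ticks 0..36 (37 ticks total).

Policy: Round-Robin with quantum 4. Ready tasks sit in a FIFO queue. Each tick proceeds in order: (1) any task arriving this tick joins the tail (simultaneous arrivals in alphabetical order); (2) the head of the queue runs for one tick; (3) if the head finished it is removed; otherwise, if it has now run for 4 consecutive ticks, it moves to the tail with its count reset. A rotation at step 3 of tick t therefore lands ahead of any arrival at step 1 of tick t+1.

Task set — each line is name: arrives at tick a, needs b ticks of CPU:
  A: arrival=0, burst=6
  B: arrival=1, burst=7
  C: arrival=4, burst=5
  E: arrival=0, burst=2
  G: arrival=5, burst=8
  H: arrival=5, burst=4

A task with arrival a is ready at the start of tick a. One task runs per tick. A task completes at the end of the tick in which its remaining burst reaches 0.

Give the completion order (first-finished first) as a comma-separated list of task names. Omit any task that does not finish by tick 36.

t=0: queue=[A,E] q_used=0 → run A
t=1: queue=[A,E,B] q_used=1 → run A
t=2: queue=[A,E,B] q_used=2 → run A
t=3: queue=[A,E,B] q_used=3 → run A
t=4: queue=[E,B,A,C] q_used=0 → run E
t=5: queue=[E,B,A,C,G,H] q_used=1 → run E
t=6: queue=[B,A,C,G,H] q_used=0 → run B
t=7: queue=[B,A,C,G,H] q_used=1 → run B
t=8: queue=[B,A,C,G,H] q_used=2 → run B
t=9: queue=[B,A,C,G,H] q_used=3 → run B
t=10: queue=[A,C,G,H,B] q_used=0 → run A
t=11: queue=[A,C,G,H,B] q_used=1 → run A
t=12: queue=[C,G,H,B] q_used=0 → run C
t=13: queue=[C,G,H,B] q_used=1 → run C
t=14: queue=[C,G,H,B] q_used=2 → run C
t=15: queue=[C,G,H,B] q_used=3 → run C
t=16: queue=[G,H,B,C] q_used=0 → run G
t=17: queue=[G,H,B,C] q_used=1 → run G
t=18: queue=[G,H,B,C] q_used=2 → run G
t=19: queue=[G,H,B,C] q_used=3 → run G
t=20: queue=[H,B,C,G] q_used=0 → run H
t=21: queue=[H,B,C,G] q_used=1 → run H
t=22: queue=[H,B,C,G] q_used=2 → run H
t=23: queue=[H,B,C,G] q_used=3 → run H
t=24: queue=[B,C,G] q_used=0 → run B
t=25: queue=[B,C,G] q_used=1 → run B
t=26: queue=[B,C,G] q_used=2 → run B
t=27: queue=[C,G] q_used=0 → run C
t=28: queue=[G] q_used=0 → run G
t=29: queue=[G] q_used=1 → run G
t=30: queue=[G] q_used=2 → run G
t=31: queue=[G] q_used=3 → run G
t=32: (idle)
t=33: (idle)
t=34: (idle)
t=35: (idle)
t=36: (idle)

completion order = E, A, H, B, C, G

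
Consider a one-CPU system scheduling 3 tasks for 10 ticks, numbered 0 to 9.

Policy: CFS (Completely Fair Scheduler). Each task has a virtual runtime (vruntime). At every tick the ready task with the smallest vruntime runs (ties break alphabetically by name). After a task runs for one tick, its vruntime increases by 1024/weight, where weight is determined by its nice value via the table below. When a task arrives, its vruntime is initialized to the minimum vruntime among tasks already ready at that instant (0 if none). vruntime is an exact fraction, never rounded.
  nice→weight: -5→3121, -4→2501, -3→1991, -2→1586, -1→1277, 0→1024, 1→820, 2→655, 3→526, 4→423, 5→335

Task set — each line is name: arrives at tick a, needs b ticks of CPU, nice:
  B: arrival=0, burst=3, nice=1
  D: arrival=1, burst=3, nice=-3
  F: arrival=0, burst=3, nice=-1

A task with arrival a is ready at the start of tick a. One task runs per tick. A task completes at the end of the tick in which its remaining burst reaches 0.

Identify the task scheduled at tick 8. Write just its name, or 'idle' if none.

running at tick 8 = B

t=0: vr[B=0 F=0] → run B
t=1: vr[B=256/205 D=0 F=0] → run D
t=2: vr[B=256/205 D=1024/1991 F=0] → run F
t=3: vr[B=256/205 D=1024/1991 F=1024/1277] → run D
t=4: vr[B=256/205 D=2048/1991 F=1024/1277] → run F
t=5: vr[B=256/205 D=2048/1991 F=2048/1277] → run D
t=6: vr[B=256/205 F=2048/1277] → run B
t=7: vr[B=512/205 F=2048/1277] → run F
t=8: vr[B=512/205] → run B
t=9: (idle)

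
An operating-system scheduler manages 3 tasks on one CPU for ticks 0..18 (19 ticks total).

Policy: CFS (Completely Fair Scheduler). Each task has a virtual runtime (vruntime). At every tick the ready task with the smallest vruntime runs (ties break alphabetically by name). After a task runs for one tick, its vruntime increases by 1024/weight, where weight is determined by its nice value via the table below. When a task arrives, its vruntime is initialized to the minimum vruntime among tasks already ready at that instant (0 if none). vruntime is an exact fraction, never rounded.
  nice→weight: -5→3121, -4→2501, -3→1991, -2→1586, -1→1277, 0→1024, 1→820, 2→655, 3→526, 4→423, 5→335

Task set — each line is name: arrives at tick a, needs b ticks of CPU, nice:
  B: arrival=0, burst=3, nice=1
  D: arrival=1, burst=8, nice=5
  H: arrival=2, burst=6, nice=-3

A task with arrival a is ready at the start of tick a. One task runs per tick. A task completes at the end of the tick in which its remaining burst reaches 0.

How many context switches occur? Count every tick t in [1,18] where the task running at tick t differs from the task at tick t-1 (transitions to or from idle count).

t=0: vr[B=0] → run B
t=1: vr[B=256/205 D=256/205] → run B
t=2: vr[B=512/205 D=256/205 H=256/205] → run D
t=3: vr[B=512/205 D=59136/13735 H=256/205] → run H
t=4: vr[B=512/205 D=59136/13735 H=719616/408155] → run H
t=5: vr[B=512/205 D=59136/13735 H=929536/408155] → run H
t=6: vr[B=512/205 D=59136/13735 H=1139456/408155] → run B
t=7: vr[D=59136/13735 H=1139456/408155] → run H
t=8: vr[D=59136/13735 H=1349376/408155] → run H
t=9: vr[D=59136/13735 H=1559296/408155] → run H
t=10: vr[D=59136/13735] → run D
t=11: vr[D=20224/2747] → run D
t=12: vr[D=143104/13735] → run D
t=13: vr[D=185088/13735] → run D
t=14: vr[D=227072/13735] → run D
t=15: vr[D=269056/13735] → run D
t=16: vr[D=62208/2747] → run D
t=17: (idle)
t=18: (idle)

context switches = 6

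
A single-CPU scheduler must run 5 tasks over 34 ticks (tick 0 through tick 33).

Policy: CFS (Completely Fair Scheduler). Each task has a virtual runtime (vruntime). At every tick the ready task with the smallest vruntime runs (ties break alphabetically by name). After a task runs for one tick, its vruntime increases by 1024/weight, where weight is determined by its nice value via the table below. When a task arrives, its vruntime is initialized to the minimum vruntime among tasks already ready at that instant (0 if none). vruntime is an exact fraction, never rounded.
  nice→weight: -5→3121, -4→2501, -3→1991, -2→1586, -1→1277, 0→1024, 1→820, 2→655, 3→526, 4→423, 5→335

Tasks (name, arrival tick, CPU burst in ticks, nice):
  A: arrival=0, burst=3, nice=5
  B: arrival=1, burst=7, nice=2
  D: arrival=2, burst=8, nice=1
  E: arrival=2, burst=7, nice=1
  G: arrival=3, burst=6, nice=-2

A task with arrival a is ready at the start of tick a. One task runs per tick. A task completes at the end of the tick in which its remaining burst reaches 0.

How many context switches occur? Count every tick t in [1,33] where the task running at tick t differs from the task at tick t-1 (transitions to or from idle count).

t=0: vr[A=0] → run A
t=1: vr[A=1024/335 B=1024/335] → run A
t=2: vr[A=2048/335 B=1024/335 D=1024/335 E=1024/335] → run B
t=3: vr[A=2048/335 B=202752/43885 D=1024/335 E=1024/335 G=1024/335] → run D
t=4: vr[A=2048/335 B=202752/43885 D=59136/13735 E=1024/335 G=1024/335] → run E
t=5: vr[A=2048/335 B=202752/43885 D=59136/13735 E=59136/13735 G=1024/335] → run G
t=6: vr[A=2048/335 B=202752/43885 D=59136/13735 E=59136/13735 G=983552/265655] → run G
t=7: vr[A=2048/335 B=202752/43885 D=59136/13735 E=59136/13735 G=1155072/265655] → run D
t=8: vr[A=2048/335 B=202752/43885 D=76288/13735 E=59136/13735 G=1155072/265655] → run E
t=9: vr[A=2048/335 B=202752/43885 D=76288/13735 E=76288/13735 G=1155072/265655] → run G
t=10: vr[A=2048/335 B=202752/43885 D=76288/13735 E=76288/13735 G=1326592/265655] → run B
t=11: vr[A=2048/335 B=54272/8777 D=76288/13735 E=76288/13735 G=1326592/265655] → run G
t=12: vr[A=2048/335 B=54272/8777 D=76288/13735 E=76288/13735 G=1498112/265655] → run D
t=13: vr[A=2048/335 B=54272/8777 D=18688/2747 E=76288/13735 G=1498112/265655] → run E
t=14: vr[A=2048/335 B=54272/8777 D=18688/2747 E=18688/2747 G=1498112/265655] → run G
t=15: vr[A=2048/335 B=54272/8777 D=18688/2747 E=18688/2747 G=1669632/265655] → run A
t=16: vr[B=54272/8777 D=18688/2747 E=18688/2747 G=1669632/265655] → run B
t=17: vr[B=339968/43885 D=18688/2747 E=18688/2747 G=1669632/265655] → run G
t=18: vr[B=339968/43885 D=18688/2747 E=18688/2747] → run D
t=19: vr[B=339968/43885 D=110592/13735 E=18688/2747] → run E
t=20: vr[B=339968/43885 D=110592/13735 E=110592/13735] → run B
t=21: vr[B=408576/43885 D=110592/13735 E=110592/13735] → run D
t=22: vr[B=408576/43885 D=127744/13735 E=110592/13735] → run E
t=23: vr[B=408576/43885 D=127744/13735 E=127744/13735] → run D
t=24: vr[B=408576/43885 D=144896/13735 E=127744/13735] → run E
t=25: vr[B=408576/43885 D=144896/13735 E=144896/13735] → run B
t=26: vr[B=477184/43885 D=144896/13735 E=144896/13735] → run D
t=27: vr[B=477184/43885 D=162048/13735 E=144896/13735] → run E
t=28: vr[B=477184/43885 D=162048/13735] → run B
t=29: vr[B=545792/43885 D=162048/13735] → run D
t=30: vr[B=545792/43885] → run B
t=31: (idle)
t=32: (idle)
t=33: (idle)

context switches = 29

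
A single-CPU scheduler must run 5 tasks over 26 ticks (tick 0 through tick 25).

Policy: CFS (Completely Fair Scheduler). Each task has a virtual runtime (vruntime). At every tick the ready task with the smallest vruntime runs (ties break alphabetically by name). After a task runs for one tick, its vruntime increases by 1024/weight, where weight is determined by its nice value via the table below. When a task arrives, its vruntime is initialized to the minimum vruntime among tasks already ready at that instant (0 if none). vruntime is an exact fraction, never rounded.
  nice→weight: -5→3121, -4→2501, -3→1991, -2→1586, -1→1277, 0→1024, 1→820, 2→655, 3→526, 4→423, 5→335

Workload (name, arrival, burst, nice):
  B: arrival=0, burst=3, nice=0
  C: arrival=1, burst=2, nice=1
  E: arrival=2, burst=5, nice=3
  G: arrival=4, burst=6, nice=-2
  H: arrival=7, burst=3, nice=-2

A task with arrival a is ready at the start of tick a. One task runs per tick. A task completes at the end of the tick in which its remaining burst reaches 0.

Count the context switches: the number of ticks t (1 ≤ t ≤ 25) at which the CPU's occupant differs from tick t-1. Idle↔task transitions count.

t=0: vr[B=0] → run B
t=1: vr[B=1 C=1] → run B
t=2: vr[B=2 C=1 E=1] → run C
t=3: vr[B=2 C=461/205 E=1] → run E
t=4: vr[B=2 C=461/205 E=775/263 G=2] → run B
t=5: vr[C=461/205 E=775/263 G=2] → run G
t=6: vr[C=461/205 E=775/263 G=2098/793] → run C
t=7: vr[E=775/263 G=2098/793 H=2098/793] → run G
t=8: vr[E=775/263 G=2610/793 H=2098/793] → run H
t=9: vr[E=775/263 G=2610/793 H=2610/793] → run E
t=10: vr[E=1287/263 G=2610/793 H=2610/793] → run G
t=11: vr[E=1287/263 G=3122/793 H=2610/793] → run H
t=12: vr[E=1287/263 G=3122/793 H=3122/793] → run G
t=13: vr[E=1287/263 G=3634/793 H=3122/793] → run H
t=14: vr[E=1287/263 G=3634/793] → run G
t=15: vr[E=1287/263 G=4146/793] → run E
t=16: vr[E=1799/263 G=4146/793] → run G
t=17: vr[E=1799/263] → run E
t=18: vr[E=2311/263] → run E
t=19: (idle)
t=20: (idle)
t=21: (idle)
t=22: (idle)
t=23: (idle)
t=24: (idle)
t=25: (idle)

context switches = 17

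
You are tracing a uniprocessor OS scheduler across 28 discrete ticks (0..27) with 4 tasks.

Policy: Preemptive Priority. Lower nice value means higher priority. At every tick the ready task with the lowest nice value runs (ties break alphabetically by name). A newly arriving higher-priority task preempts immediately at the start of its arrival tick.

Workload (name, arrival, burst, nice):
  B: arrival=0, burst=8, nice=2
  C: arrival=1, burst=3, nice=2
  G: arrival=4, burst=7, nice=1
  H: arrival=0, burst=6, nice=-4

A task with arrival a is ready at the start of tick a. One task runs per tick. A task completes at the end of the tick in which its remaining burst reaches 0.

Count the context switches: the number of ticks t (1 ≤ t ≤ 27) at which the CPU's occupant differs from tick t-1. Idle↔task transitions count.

context switches = 4

t=0: ready={B,H} → run H
t=1: ready={B,C,H} → run H
t=2: ready={B,C,H} → run H
t=3: ready={B,C,H} → run H
t=4: ready={B,C,G,H} → run H
t=5: ready={B,C,G,H} → run H
t=6: ready={B,C,G} → run G
t=7: ready={B,C,G} → run G
t=8: ready={B,C,G} → run G
t=9: ready={B,C,G} → run G
t=10: ready={B,C,G} → run G
t=11: ready={B,C,G} → run G
t=12: ready={B,C,G} → run G
t=13: ready={B,C} → run B
t=14: ready={B,C} → run B
t=15: ready={B,C} → run B
t=16: ready={B,C} → run B
t=17: ready={B,C} → run B
t=18: ready={B,C} → run B
t=19: ready={B,C} → run B
t=20: ready={B,C} → run B
t=21: ready={C} → run C
t=22: ready={C} → run C
t=23: ready={C} → run C
t=24: (idle)
t=25: (idle)
t=26: (idle)
t=27: (idle)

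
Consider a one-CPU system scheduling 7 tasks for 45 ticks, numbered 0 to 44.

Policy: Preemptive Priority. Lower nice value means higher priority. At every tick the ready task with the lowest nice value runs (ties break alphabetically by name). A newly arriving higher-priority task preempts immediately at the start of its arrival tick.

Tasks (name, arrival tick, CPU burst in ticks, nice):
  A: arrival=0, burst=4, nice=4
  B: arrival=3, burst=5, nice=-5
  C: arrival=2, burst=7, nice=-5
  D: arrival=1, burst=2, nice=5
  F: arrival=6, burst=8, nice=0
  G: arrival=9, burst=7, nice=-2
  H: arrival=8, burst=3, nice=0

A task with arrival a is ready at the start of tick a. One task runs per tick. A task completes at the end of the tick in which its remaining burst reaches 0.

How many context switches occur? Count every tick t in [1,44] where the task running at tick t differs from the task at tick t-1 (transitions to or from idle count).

t=0: ready={A} → run A
t=1: ready={A,D} → run A
t=2: ready={A,C,D} → run C
t=3: ready={A,B,C,D} → run B
t=4: ready={A,B,C,D} → run B
t=5: ready={A,B,C,D} → run B
t=6: ready={A,B,C,D,F} → run B
t=7: ready={A,B,C,D,F} → run B
t=8: ready={A,C,D,F,H} → run C
t=9: ready={A,C,D,F,G,H} → run C
t=10: ready={A,C,D,F,G,H} → run C
t=11: ready={A,C,D,F,G,H} → run C
t=12: ready={A,C,D,F,G,H} → run C
t=13: ready={A,C,D,F,G,H} → run C
t=14: ready={A,D,F,G,H} → run G
t=15: ready={A,D,F,G,H} → run G
t=16: ready={A,D,F,G,H} → run G
t=17: ready={A,D,F,G,H} → run G
t=18: ready={A,D,F,G,H} → run G
t=19: ready={A,D,F,G,H} → run G
t=20: ready={A,D,F,G,H} → run G
t=21: ready={A,D,F,H} → run F
t=22: ready={A,D,F,H} → run F
t=23: ready={A,D,F,H} → run F
t=24: ready={A,D,F,H} → run F
t=25: ready={A,D,F,H} → run F
t=26: ready={A,D,F,H} → run F
t=27: ready={A,D,F,H} → run F
t=28: ready={A,D,F,H} → run F
t=29: ready={A,D,H} → run H
t=30: ready={A,D,H} → run H
t=31: ready={A,D,H} → run H
t=32: ready={A,D} → run A
t=33: ready={A,D} → run A
t=34: ready={D} → run D
t=35: ready={D} → run D
t=36: (idle)
t=37: (idle)
t=38: (idle)
t=39: (idle)
t=40: (idle)
t=41: (idle)
t=42: (idle)
t=43: (idle)
t=44: (idle)

context switches = 9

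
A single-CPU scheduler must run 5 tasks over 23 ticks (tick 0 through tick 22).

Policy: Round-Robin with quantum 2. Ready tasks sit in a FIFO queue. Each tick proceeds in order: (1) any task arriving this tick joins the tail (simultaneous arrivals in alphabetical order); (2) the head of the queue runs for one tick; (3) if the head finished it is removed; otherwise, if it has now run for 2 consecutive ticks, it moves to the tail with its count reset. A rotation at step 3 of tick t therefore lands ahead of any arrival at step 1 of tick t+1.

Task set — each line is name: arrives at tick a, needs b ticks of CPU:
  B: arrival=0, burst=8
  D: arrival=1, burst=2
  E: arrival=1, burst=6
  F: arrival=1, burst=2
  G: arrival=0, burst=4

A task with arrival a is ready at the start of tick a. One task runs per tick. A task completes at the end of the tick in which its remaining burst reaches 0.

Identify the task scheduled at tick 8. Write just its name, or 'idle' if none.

t=0: queue=[B,G] q_used=0 → run B
t=1: queue=[B,G,D,E,F] q_used=1 → run B
t=2: queue=[G,D,E,F,B] q_used=0 → run G
t=3: queue=[G,D,E,F,B] q_used=1 → run G
t=4: queue=[D,E,F,B,G] q_used=0 → run D
t=5: queue=[D,E,F,B,G] q_used=1 → run D
t=6: queue=[E,F,B,G] q_used=0 → run E
t=7: queue=[E,F,B,G] q_used=1 → run E
t=8: queue=[F,B,G,E] q_used=0 → run F
t=9: queue=[F,B,G,E] q_used=1 → run F
t=10: queue=[B,G,E] q_used=0 → run B
t=11: queue=[B,G,E] q_used=1 → run B
t=12: queue=[G,E,B] q_used=0 → run G
t=13: queue=[G,E,B] q_used=1 → run G
t=14: queue=[E,B] q_used=0 → run E
t=15: queue=[E,B] q_used=1 → run E
t=16: queue=[B,E] q_used=0 → run B
t=17: queue=[B,E] q_used=1 → run B
t=18: queue=[E,B] q_used=0 → run E
t=19: queue=[E,B] q_used=1 → run E
t=20: queue=[B] q_used=0 → run B
t=21: queue=[B] q_used=1 → run B
t=22: (idle)

running at tick 8 = F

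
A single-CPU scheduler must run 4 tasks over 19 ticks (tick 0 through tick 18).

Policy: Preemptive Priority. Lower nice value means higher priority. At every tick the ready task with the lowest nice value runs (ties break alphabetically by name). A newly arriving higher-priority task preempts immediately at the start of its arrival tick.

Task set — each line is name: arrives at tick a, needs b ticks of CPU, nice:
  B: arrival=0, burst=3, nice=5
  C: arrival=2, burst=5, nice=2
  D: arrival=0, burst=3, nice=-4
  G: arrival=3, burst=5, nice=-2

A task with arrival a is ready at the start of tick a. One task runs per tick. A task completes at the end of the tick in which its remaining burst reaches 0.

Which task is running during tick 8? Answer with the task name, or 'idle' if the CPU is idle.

running at tick 8 = C

t=0: ready={B,D} → run D
t=1: ready={B,D} → run D
t=2: ready={B,C,D} → run D
t=3: ready={B,C,G} → run G
t=4: ready={B,C,G} → run G
t=5: ready={B,C,G} → run G
t=6: ready={B,C,G} → run G
t=7: ready={B,C,G} → run G
t=8: ready={B,C} → run C
t=9: ready={B,C} → run C
t=10: ready={B,C} → run C
t=11: ready={B,C} → run C
t=12: ready={B,C} → run C
t=13: ready={B} → run B
t=14: ready={B} → run B
t=15: ready={B} → run B
t=16: (idle)
t=17: (idle)
t=18: (idle)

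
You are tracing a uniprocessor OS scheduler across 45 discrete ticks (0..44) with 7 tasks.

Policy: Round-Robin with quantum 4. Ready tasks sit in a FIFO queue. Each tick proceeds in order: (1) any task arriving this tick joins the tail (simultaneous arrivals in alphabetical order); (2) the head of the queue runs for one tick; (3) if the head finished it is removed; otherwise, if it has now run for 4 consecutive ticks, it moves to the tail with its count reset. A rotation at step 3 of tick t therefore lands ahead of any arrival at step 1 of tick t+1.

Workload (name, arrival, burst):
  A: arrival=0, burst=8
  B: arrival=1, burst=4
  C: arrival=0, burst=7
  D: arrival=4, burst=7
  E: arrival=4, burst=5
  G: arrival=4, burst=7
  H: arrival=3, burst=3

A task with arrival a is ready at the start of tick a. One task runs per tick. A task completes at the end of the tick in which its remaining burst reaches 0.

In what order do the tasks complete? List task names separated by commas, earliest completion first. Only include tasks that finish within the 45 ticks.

completion order = B, H, A, C, D, E, G

t=0: queue=[A,C] q_used=0 → run A
t=1: queue=[A,C,B] q_used=1 → run A
t=2: queue=[A,C,B] q_used=2 → run A
t=3: queue=[A,C,B,H] q_used=3 → run A
t=4: queue=[C,B,H,A,D,E,G] q_used=0 → run C
t=5: queue=[C,B,H,A,D,E,G] q_used=1 → run C
t=6: queue=[C,B,H,A,D,E,G] q_used=2 → run C
t=7: queue=[C,B,H,A,D,E,G] q_used=3 → run C
t=8: queue=[B,H,A,D,E,G,C] q_used=0 → run B
t=9: queue=[B,H,A,D,E,G,C] q_used=1 → run B
t=10: queue=[B,H,A,D,E,G,C] q_used=2 → run B
t=11: queue=[B,H,A,D,E,G,C] q_used=3 → run B
t=12: queue=[H,A,D,E,G,C] q_used=0 → run H
t=13: queue=[H,A,D,E,G,C] q_used=1 → run H
t=14: queue=[H,A,D,E,G,C] q_used=2 → run H
t=15: queue=[A,D,E,G,C] q_used=0 → run A
t=16: queue=[A,D,E,G,C] q_used=1 → run A
t=17: queue=[A,D,E,G,C] q_used=2 → run A
t=18: queue=[A,D,E,G,C] q_used=3 → run A
t=19: queue=[D,E,G,C] q_used=0 → run D
t=20: queue=[D,E,G,C] q_used=1 → run D
t=21: queue=[D,E,G,C] q_used=2 → run D
t=22: queue=[D,E,G,C] q_used=3 → run D
t=23: queue=[E,G,C,D] q_used=0 → run E
t=24: queue=[E,G,C,D] q_used=1 → run E
t=25: queue=[E,G,C,D] q_used=2 → run E
t=26: queue=[E,G,C,D] q_used=3 → run E
t=27: queue=[G,C,D,E] q_used=0 → run G
t=28: queue=[G,C,D,E] q_used=1 → run G
t=29: queue=[G,C,D,E] q_used=2 → run G
t=30: queue=[G,C,D,E] q_used=3 → run G
t=31: queue=[C,D,E,G] q_used=0 → run C
t=32: queue=[C,D,E,G] q_used=1 → run C
t=33: queue=[C,D,E,G] q_used=2 → run C
t=34: queue=[D,E,G] q_used=0 → run D
t=35: queue=[D,E,G] q_used=1 → run D
t=36: queue=[D,E,G] q_used=2 → run D
t=37: queue=[E,G] q_used=0 → run E
t=38: queue=[G] q_used=0 → run G
t=39: queue=[G] q_used=1 → run G
t=40: queue=[G] q_used=2 → run G
t=41: (idle)
t=42: (idle)
t=43: (idle)
t=44: (idle)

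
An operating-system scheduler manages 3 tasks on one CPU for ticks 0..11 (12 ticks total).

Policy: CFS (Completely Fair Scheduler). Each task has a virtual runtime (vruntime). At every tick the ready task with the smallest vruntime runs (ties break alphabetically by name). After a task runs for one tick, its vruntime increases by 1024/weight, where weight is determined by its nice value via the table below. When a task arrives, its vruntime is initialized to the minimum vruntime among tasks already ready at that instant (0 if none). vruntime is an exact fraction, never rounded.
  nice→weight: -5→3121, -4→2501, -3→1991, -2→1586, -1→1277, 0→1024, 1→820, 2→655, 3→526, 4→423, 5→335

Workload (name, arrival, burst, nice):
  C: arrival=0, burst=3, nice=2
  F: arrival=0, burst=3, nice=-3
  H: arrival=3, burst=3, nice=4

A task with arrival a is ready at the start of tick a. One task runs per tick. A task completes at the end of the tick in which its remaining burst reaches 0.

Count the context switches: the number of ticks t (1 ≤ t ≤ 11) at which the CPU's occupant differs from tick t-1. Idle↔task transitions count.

context switches = 5

t=0: vr[C=0 F=0] → run C
t=1: vr[C=1024/655 F=0] → run F
t=2: vr[C=1024/655 F=1024/1991] → run F
t=3: vr[C=1024/655 F=2048/1991 H=2048/1991] → run F
t=4: vr[C=1024/655 H=2048/1991] → run H
t=5: vr[C=1024/655 H=2905088/842193] → run C
t=6: vr[C=2048/655 H=2905088/842193] → run C
t=7: vr[H=2905088/842193] → run H
t=8: vr[H=4943872/842193] → run H
t=9: (idle)
t=10: (idle)
t=11: (idle)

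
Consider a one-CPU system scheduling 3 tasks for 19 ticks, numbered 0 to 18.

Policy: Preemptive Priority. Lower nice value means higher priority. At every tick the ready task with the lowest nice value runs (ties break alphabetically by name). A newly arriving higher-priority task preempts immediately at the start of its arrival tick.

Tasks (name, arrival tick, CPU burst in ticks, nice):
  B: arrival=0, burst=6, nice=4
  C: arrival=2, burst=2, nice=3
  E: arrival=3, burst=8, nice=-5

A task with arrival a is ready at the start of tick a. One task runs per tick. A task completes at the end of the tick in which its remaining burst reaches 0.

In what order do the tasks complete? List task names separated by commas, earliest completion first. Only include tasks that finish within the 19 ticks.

completion order = E, C, B

t=0: ready={B} → run B
t=1: ready={B} → run B
t=2: ready={B,C} → run C
t=3: ready={B,C,E} → run E
t=4: ready={B,C,E} → run E
t=5: ready={B,C,E} → run E
t=6: ready={B,C,E} → run E
t=7: ready={B,C,E} → run E
t=8: ready={B,C,E} → run E
t=9: ready={B,C,E} → run E
t=10: ready={B,C,E} → run E
t=11: ready={B,C} → run C
t=12: ready={B} → run B
t=13: ready={B} → run B
t=14: ready={B} → run B
t=15: ready={B} → run B
t=16: (idle)
t=17: (idle)
t=18: (idle)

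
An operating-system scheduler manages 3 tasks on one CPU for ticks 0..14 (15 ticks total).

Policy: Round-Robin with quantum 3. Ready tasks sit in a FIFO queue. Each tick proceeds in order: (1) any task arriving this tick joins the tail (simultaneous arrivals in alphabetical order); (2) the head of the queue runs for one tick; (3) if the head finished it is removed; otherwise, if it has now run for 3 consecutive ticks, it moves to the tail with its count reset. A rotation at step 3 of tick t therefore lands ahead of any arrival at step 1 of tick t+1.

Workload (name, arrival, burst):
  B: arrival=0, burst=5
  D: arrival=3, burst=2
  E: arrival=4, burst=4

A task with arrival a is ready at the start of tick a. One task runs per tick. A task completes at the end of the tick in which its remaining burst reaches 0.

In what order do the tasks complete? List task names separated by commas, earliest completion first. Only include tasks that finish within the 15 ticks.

completion order = B, D, E

t=0: queue=[B] q_used=0 → run B
t=1: queue=[B] q_used=1 → run B
t=2: queue=[B] q_used=2 → run B
t=3: queue=[B,D] q_used=0 → run B
t=4: queue=[B,D,E] q_used=1 → run B
t=5: queue=[D,E] q_used=0 → run D
t=6: queue=[D,E] q_used=1 → run D
t=7: queue=[E] q_used=0 → run E
t=8: queue=[E] q_used=1 → run E
t=9: queue=[E] q_used=2 → run E
t=10: queue=[E] q_used=0 → run E
t=11: (idle)
t=12: (idle)
t=13: (idle)
t=14: (idle)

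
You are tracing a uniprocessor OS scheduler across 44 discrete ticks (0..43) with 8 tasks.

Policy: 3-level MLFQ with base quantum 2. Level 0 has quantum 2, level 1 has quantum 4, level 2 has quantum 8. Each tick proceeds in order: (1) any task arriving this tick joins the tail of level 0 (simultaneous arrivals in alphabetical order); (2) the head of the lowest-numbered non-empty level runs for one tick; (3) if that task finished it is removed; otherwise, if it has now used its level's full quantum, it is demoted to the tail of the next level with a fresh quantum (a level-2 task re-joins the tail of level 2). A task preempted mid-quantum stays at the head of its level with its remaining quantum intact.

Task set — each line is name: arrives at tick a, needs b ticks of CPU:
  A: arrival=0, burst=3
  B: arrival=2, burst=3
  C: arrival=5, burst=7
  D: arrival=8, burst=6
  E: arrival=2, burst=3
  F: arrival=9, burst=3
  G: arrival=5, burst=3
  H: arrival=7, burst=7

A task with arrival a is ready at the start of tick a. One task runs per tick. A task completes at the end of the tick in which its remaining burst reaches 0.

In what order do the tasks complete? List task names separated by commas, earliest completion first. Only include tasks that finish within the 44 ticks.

completion order = A, B, E, G, D, F, C, H

t=0: L0/L1/L2 = A/-/- → run A
t=1: L0/L1/L2 = A/-/- → run A
t=2: L0/L1/L2 = BE/A/- → run B
t=3: L0/L1/L2 = BE/A/- → run B
t=4: L0/L1/L2 = E/AB/- → run E
t=5: L0/L1/L2 = ECG/AB/- → run E
t=6: L0/L1/L2 = CG/ABE/- → run C
t=7: L0/L1/L2 = CGH/ABE/- → run C
t=8: L0/L1/L2 = GHD/ABEC/- → run G
t=9: L0/L1/L2 = GHDF/ABEC/- → run G
t=10: L0/L1/L2 = HDF/ABECG/- → run H
t=11: L0/L1/L2 = HDF/ABECG/- → run H
t=12: L0/L1/L2 = DF/ABECGH/- → run D
t=13: L0/L1/L2 = DF/ABECGH/- → run D
t=14: L0/L1/L2 = F/ABECGHD/- → run F
t=15: L0/L1/L2 = F/ABECGHD/- → run F
t=16: L0/L1/L2 = -/ABECGHDF/- → run A
t=17: L0/L1/L2 = -/BECGHDF/- → run B
t=18: L0/L1/L2 = -/ECGHDF/- → run E
t=19: L0/L1/L2 = -/CGHDF/- → run C
t=20: L0/L1/L2 = -/CGHDF/- → run C
t=21: L0/L1/L2 = -/CGHDF/- → run C
t=22: L0/L1/L2 = -/CGHDF/- → run C
t=23: L0/L1/L2 = -/GHDF/C → run G
t=24: L0/L1/L2 = -/HDF/C → run H
t=25: L0/L1/L2 = -/HDF/C → run H
t=26: L0/L1/L2 = -/HDF/C → run H
t=27: L0/L1/L2 = -/HDF/C → run H
t=28: L0/L1/L2 = -/DF/CH → run D
t=29: L0/L1/L2 = -/DF/CH → run D
t=30: L0/L1/L2 = -/DF/CH → run D
t=31: L0/L1/L2 = -/DF/CH → run D
t=32: L0/L1/L2 = -/F/CH → run F
t=33: L0/L1/L2 = -/-/CH → run C
t=34: L0/L1/L2 = -/-/H → run H
t=35: (idle)
t=36: (idle)
t=37: (idle)
t=38: (idle)
t=39: (idle)
t=40: (idle)
t=41: (idle)
t=42: (idle)
t=43: (idle)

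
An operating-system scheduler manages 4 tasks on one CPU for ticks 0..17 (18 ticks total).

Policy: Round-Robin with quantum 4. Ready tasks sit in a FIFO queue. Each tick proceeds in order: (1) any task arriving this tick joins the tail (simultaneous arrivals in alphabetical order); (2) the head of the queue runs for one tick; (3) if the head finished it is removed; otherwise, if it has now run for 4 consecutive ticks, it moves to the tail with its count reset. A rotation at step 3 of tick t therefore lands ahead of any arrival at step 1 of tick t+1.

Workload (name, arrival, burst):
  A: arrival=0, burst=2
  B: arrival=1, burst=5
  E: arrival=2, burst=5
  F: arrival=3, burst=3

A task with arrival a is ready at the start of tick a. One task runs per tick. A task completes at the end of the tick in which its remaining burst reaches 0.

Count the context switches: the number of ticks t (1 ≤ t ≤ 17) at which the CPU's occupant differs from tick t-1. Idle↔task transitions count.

t=0: queue=[A] q_used=0 → run A
t=1: queue=[A,B] q_used=1 → run A
t=2: queue=[B,E] q_used=0 → run B
t=3: queue=[B,E,F] q_used=1 → run B
t=4: queue=[B,E,F] q_used=2 → run B
t=5: queue=[B,E,F] q_used=3 → run B
t=6: queue=[E,F,B] q_used=0 → run E
t=7: queue=[E,F,B] q_used=1 → run E
t=8: queue=[E,F,B] q_used=2 → run E
t=9: queue=[E,F,B] q_used=3 → run E
t=10: queue=[F,B,E] q_used=0 → run F
t=11: queue=[F,B,E] q_used=1 → run F
t=12: queue=[F,B,E] q_used=2 → run F
t=13: queue=[B,E] q_used=0 → run B
t=14: queue=[E] q_used=0 → run E
t=15: (idle)
t=16: (idle)
t=17: (idle)

context switches = 6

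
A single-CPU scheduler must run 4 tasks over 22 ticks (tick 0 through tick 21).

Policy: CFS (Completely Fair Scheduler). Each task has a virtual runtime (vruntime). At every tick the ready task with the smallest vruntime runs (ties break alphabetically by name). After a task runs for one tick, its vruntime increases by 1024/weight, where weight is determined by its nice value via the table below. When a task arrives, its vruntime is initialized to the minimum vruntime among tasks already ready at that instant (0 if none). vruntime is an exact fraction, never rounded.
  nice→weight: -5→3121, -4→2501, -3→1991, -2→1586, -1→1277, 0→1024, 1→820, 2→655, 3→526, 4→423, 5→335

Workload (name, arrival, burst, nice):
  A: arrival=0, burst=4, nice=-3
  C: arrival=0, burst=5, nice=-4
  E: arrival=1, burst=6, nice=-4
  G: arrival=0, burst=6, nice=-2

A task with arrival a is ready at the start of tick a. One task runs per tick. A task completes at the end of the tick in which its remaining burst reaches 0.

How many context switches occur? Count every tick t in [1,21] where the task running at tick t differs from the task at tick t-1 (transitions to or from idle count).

context switches = 20

t=0: vr[A=0 C=0 G=0] → run A
t=1: vr[A=1024/1991 C=0 E=0 G=0] → run C
t=2: vr[A=1024/1991 C=1024/2501 E=0 G=0] → run E
t=3: vr[A=1024/1991 C=1024/2501 E=1024/2501 G=0] → run G
t=4: vr[A=1024/1991 C=1024/2501 E=1024/2501 G=512/793] → run C
t=5: vr[A=1024/1991 C=2048/2501 E=1024/2501 G=512/793] → run E
t=6: vr[A=1024/1991 C=2048/2501 E=2048/2501 G=512/793] → run A
t=7: vr[A=2048/1991 C=2048/2501 E=2048/2501 G=512/793] → run G
t=8: vr[A=2048/1991 C=2048/2501 E=2048/2501 G=1024/793] → run C
t=9: vr[A=2048/1991 C=3072/2501 E=2048/2501 G=1024/793] → run E
t=10: vr[A=2048/1991 C=3072/2501 E=3072/2501 G=1024/793] → run A
t=11: vr[A=3072/1991 C=3072/2501 E=3072/2501 G=1024/793] → run C
t=12: vr[A=3072/1991 C=4096/2501 E=3072/2501 G=1024/793] → run E
t=13: vr[A=3072/1991 C=4096/2501 E=4096/2501 G=1024/793] → run G
t=14: vr[A=3072/1991 C=4096/2501 E=4096/2501 G=1536/793] → run A
t=15: vr[C=4096/2501 E=4096/2501 G=1536/793] → run C
t=16: vr[E=4096/2501 G=1536/793] → run E
t=17: vr[E=5120/2501 G=1536/793] → run G
t=18: vr[E=5120/2501 G=2048/793] → run E
t=19: vr[G=2048/793] → run G
t=20: vr[G=2560/793] → run G
t=21: (idle)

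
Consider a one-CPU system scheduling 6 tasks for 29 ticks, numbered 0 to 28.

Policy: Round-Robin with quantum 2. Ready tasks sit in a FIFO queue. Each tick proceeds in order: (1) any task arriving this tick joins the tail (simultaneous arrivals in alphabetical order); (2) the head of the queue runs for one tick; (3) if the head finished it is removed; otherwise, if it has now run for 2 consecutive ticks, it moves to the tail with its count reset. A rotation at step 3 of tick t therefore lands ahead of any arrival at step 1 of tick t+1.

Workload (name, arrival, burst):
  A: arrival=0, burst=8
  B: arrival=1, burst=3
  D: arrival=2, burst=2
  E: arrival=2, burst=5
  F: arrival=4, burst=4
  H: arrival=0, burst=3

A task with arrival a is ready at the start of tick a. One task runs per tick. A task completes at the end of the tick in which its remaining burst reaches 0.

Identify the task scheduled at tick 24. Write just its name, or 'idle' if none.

running at tick 24 = E

t=0: queue=[A,H] q_used=0 → run A
t=1: queue=[A,H,B] q_used=1 → run A
t=2: queue=[H,B,A,D,E] q_used=0 → run H
t=3: queue=[H,B,A,D,E] q_used=1 → run H
t=4: queue=[B,A,D,E,H,F] q_used=0 → run B
t=5: queue=[B,A,D,E,H,F] q_used=1 → run B
t=6: queue=[A,D,E,H,F,B] q_used=0 → run A
t=7: queue=[A,D,E,H,F,B] q_used=1 → run A
t=8: queue=[D,E,H,F,B,A] q_used=0 → run D
t=9: queue=[D,E,H,F,B,A] q_used=1 → run D
t=10: queue=[E,H,F,B,A] q_used=0 → run E
t=11: queue=[E,H,F,B,A] q_used=1 → run E
t=12: queue=[H,F,B,A,E] q_used=0 → run H
t=13: queue=[F,B,A,E] q_used=0 → run F
t=14: queue=[F,B,A,E] q_used=1 → run F
t=15: queue=[B,A,E,F] q_used=0 → run B
t=16: queue=[A,E,F] q_used=0 → run A
t=17: queue=[A,E,F] q_used=1 → run A
t=18: queue=[E,F,A] q_used=0 → run E
t=19: queue=[E,F,A] q_used=1 → run E
t=20: queue=[F,A,E] q_used=0 → run F
t=21: queue=[F,A,E] q_used=1 → run F
t=22: queue=[A,E] q_used=0 → run A
t=23: queue=[A,E] q_used=1 → run A
t=24: queue=[E] q_used=0 → run E
t=25: (idle)
t=26: (idle)
t=27: (idle)
t=28: (idle)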